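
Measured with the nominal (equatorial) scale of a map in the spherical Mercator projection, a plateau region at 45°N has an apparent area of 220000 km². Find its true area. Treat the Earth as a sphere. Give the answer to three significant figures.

The Mercator projection is conformal; its linear scale factor is the same in every direction and equals sec φ = 1/cos φ.
Areal scale = k² = sec²φ = 1/cos²(45°) = 1/0.7071² = 2.000.
True area = apparent / (areal scale) = 220000 / 2.000 ≈ 110000 km².

110000 km²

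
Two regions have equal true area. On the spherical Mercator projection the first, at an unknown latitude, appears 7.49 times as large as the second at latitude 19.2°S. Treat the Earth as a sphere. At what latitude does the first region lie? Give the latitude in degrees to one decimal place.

69.8°

On Mercator, (apparent₁)/(apparent₂) = sec²φ₁ / sec²φ₂ when true areas are equal.
cos²φ₂ / cos²φ₁ = 7.49  ⇒  cos φ₁ = cos 19.2° / √7.49 = 0.9444/2.737 = 0.3451.
φ₁ = arccos(0.3451) ≈ 69.8°.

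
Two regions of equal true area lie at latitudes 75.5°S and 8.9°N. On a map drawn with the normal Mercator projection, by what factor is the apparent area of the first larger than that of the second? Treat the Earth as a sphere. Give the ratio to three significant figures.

Mercator areal scale is sec²φ.
At 75.5°: sec²(75.5°) = 1/0.2504² = 15.95.
At 8.9°: sec²(8.9°) = 1/0.9880² = 1.025.
Ratio = 15.95/1.025 = cos²(8.9°)/cos²(75.5°) ≈ 15.6.

15.6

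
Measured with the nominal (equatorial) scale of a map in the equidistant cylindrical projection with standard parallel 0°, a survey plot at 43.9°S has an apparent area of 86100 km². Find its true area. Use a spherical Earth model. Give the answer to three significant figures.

For the equirectangular projection with φ₀ = 0 (plate carrée), h = 1 along meridians and k = sec φ along parallels.
Areal scale = h·k = 1 × sec φ; at 43.9°, h = 1.000, k = 1.388, so h·k = 1.388.
True area = apparent / (areal scale) = 86100 / 1.388 ≈ 62000 km².

62000 km²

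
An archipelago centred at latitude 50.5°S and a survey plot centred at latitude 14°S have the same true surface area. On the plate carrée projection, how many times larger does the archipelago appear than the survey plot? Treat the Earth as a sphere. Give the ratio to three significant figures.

In the plate carrée (x = Rλ, y = Rφ), meridians are true-scale (h = 1) and parallels are stretched by k = sec φ.
Areal scale at 50.5°: h·k = 1.000 × 1.572 = 1.572.
Areal scale at 14°: h·k = 1.000 × 1.031 = 1.031.
Ratio = 1.572/1.031 ≈ 1.53.

1.53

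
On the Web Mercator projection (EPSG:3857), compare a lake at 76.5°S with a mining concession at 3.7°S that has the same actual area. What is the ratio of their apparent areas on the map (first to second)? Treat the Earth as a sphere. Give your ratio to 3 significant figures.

On Mercator, area is exaggerated by sec²φ = 1/cos²φ.
At 76.5°: sec²(76.5°) = 1/0.2334² = 18.35.
At 3.7°: sec²(3.7°) = 1/0.9979² = 1.004.
Ratio = 18.35/1.004 = cos²(3.7°)/cos²(76.5°) ≈ 18.3.

18.3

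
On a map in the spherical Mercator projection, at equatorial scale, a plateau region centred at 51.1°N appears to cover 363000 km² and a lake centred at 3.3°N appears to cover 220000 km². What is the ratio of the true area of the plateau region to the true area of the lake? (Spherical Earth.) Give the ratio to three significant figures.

Mercator's areal exaggeration is sec²φ; hence true area = (apparent area) · cos²φ.
True area of plateau region: 363000 × cos²(51.1°) = 363000 × 0.3943 = 143100 km².
True area of lake: 220000 × cos²(3.3°) = 220000 × 0.9967 = 219300 km².
Ratio = 143100 / 219300 ≈ 0.653.

0.653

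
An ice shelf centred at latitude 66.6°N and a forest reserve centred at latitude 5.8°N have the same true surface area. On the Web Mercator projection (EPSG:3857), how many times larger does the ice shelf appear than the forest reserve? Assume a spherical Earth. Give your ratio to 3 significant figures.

6.28

Mercator is conformal with k = sec φ, so areal scale = k² = sec²φ.
At 66.6°: sec²(66.6°) = 1/0.3971² = 6.340.
At 5.8°: sec²(5.8°) = 1/0.9949² = 1.010.
Ratio = 6.340/1.010 = cos²(5.8°)/cos²(66.6°) ≈ 6.28.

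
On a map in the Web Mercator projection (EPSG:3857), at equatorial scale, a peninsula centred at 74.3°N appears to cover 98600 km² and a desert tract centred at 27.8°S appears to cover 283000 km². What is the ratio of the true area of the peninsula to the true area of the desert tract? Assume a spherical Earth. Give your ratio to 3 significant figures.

Since Mercator area scale is 1/cos²φ, the true area equals the apparent area multiplied by cos²φ.
True area of peninsula: 98600 × cos²(74.3°) = 98600 × 0.07322 = 7220 km².
True area of desert tract: 283000 × cos²(27.8°) = 283000 × 0.7825 = 221400 km².
Ratio = 7220 / 221400 ≈ 0.0326.

0.0326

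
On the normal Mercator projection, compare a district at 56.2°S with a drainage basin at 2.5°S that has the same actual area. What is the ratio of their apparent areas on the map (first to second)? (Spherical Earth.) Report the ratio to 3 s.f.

3.23

Mercator is conformal with k = sec φ, so areal scale = k² = sec²φ.
At 56.2°: sec²(56.2°) = 1/0.5563² = 3.231.
At 2.5°: sec²(2.5°) = 1/0.9990² = 1.002.
Ratio = 3.231/1.002 = cos²(2.5°)/cos²(56.2°) ≈ 3.23.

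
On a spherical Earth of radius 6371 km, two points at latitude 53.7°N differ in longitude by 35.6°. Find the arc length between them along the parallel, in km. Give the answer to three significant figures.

2340 km

Arc length along a parallel = R cos φ · Δλ (with Δλ in radians).
= 6371 × cos 53.7° × (35.6° × π/180) = 6371 × 0.5920 × 0.6213 ≈ 2340 km.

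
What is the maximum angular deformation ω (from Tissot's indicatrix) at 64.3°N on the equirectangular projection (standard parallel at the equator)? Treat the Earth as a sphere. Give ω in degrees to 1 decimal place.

46.5°

For the equirectangular projection with φ₀ = 0 (plate carrée), h = 1 along meridians and k = sec φ along parallels.
At 64.3°: h = 1.000, k = 2.306; principal scales a = 2.306, b = 1.000.
sin(ω/2) = (a − b)/(a + b) = 1.306/3.306 = 0.3950, so ω = 2 arcsin(0.3950) ≈ 46.5°.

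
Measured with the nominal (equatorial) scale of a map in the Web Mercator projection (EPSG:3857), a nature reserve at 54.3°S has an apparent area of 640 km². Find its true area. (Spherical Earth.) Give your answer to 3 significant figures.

The Mercator projection is conformal; its linear scale factor is the same in every direction and equals sec φ = 1/cos φ.
Areal scale = k² = sec²φ = 1/cos²(54.3°) = 1/0.5835² = 2.937.
True area = apparent / (areal scale) = 640 / 2.937 ≈ 218 km².

218 km²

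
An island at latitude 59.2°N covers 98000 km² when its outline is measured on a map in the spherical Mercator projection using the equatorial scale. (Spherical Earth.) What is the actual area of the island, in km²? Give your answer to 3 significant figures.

For Mercator, h = k = sec φ (a conformal cylindrical projection has a single point scale, 1/cos φ).
Areal scale = k² = sec²φ = 1/cos²(59.2°) = 1/0.5120² = 3.814.
True area = apparent / (areal scale) = 98000 / 3.814 ≈ 25700 km².

25700 km²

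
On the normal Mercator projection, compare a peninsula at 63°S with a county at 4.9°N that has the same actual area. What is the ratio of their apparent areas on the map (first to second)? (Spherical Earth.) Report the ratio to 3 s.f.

4.82

Mercator is conformal with k = sec φ, so areal scale = k² = sec²φ.
At 63°: sec²(63°) = 1/0.4540² = 4.852.
At 4.9°: sec²(4.9°) = 1/0.9963² = 1.007.
Ratio = 4.852/1.007 = cos²(4.9°)/cos²(63°) ≈ 4.82.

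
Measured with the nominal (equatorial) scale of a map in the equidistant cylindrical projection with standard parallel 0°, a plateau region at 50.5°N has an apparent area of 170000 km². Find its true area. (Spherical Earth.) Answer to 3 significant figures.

Plate carrée maps x = Rλ, y = Rφ. The meridian scale is h = 1 and the parallel scale is k = 1/cos φ = sec φ.
Areal scale = h·k = 1 × sec φ; at 50.5°, h = 1.000, k = 1.572, so h·k = 1.572.
True area = apparent / (areal scale) = 170000 / 1.572 ≈ 108000 km².

108000 km²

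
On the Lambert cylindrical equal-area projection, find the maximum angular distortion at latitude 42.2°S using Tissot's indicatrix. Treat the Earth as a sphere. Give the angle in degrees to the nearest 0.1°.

33.9°

The Lambert cylindrical equal-area projection is the cylindrical equal-area projection with its standard parallel at the equator (φ₀ = 0). For cylindrical equal-area with standard parallel φ₀, h = cos φ / cos φ₀ and k = cos φ₀ / cos φ, so h·k = 1.
At 42.2°: h = 0.7408, k = 1.350; principal scales a = 1.350, b = 0.7408.
sin(ω/2) = (a − b)/(a + b) = 0.6091/2.091 = 0.2913, so ω = 2 arcsin(0.2913) ≈ 33.9°.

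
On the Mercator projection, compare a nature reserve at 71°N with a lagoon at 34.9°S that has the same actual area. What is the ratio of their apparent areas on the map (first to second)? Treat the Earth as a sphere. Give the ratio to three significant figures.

Mercator areal scale is sec²φ.
At 71°: sec²(71°) = 1/0.3256² = 9.434.
At 34.9°: sec²(34.9°) = 1/0.8202² = 1.487.
Ratio = 9.434/1.487 = cos²(34.9°)/cos²(71°) ≈ 6.35.

6.35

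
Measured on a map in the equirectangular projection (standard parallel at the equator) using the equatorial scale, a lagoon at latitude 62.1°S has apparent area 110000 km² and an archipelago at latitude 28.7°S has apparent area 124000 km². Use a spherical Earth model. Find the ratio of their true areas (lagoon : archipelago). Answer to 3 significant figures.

Plate carrée has h = 1 and k = sec φ, giving areal scale sec φ; true area = (apparent area) · cos φ.
True area of lagoon: 110000 × cos(62.1°) = 110000 × 0.4679 = 51470 km².
True area of archipelago: 124000 × cos(28.7°) = 124000 × 0.8771 = 108800 km².
Ratio = 51470 / 108800 ≈ 0.473.

0.473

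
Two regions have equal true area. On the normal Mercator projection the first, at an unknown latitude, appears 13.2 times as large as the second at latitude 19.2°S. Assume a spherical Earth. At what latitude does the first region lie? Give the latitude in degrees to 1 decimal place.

For equal true areas on Mercator, apparent areas scale as sec²φ, so the ratio is cos²φ₂ / cos²φ₁.
cos²φ₂ / cos²φ₁ = 13.2  ⇒  cos φ₁ = cos 19.2° / √13.2 = 0.9444/3.633 = 0.2599.
φ₁ = arccos(0.2599) ≈ 74.9°.

74.9°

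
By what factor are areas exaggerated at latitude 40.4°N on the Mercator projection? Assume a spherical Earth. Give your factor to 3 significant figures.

For Mercator, h = k = sec φ (a conformal cylindrical projection has a single point scale, 1/cos φ).
Areal scale = k² = sec²φ = 1/cos²(40.4°) = 1/0.7615² = 1.724.

1.72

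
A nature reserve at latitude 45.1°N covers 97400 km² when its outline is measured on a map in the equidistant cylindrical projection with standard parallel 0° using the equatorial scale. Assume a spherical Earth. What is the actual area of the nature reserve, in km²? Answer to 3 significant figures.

68800 km²

For the equirectangular projection with φ₀ = 0 (plate carrée), h = 1 along meridians and k = sec φ along parallels.
Areal scale = h·k = 1 × sec φ; at 45.1°, h = 1.000, k = 1.417, so h·k = 1.417.
True area = apparent / (areal scale) = 97400 / 1.417 ≈ 68800 km².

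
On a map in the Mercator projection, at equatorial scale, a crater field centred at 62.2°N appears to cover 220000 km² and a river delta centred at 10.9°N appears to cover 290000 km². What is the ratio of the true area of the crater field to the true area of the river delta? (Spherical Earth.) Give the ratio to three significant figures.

Since Mercator area scale is 1/cos²φ, the true area equals the apparent area multiplied by cos²φ.
True area of crater field: 220000 × cos²(62.2°) = 220000 × 0.2175 = 47850 km².
True area of river delta: 290000 × cos²(10.9°) = 290000 × 0.9642 = 279600 km².
Ratio = 47850 / 279600 ≈ 0.171.

0.171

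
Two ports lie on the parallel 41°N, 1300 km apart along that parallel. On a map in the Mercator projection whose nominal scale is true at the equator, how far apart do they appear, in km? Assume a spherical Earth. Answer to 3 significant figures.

1720 km

For Mercator, h = k = sec φ (a conformal cylindrical projection has a single point scale, 1/cos φ).
Along the parallel, k = sec 41° = 1/0.7547 = 1.325.
Map distance = 1300 × 1.325 ≈ 1720 km.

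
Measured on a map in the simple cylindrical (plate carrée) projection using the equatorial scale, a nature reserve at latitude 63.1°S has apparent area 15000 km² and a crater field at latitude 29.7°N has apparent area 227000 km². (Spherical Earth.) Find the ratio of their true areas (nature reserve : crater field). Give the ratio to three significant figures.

0.0344

On the plate carrée, areal scale = h·k = 1 × sec φ, so true area = apparent × cos φ.
True area of nature reserve: 15000 × cos(63.1°) = 15000 × 0.4524 = 6787 km².
True area of crater field: 227000 × cos(29.7°) = 227000 × 0.8686 = 197200 km².
Ratio = 6787 / 197200 ≈ 0.0344.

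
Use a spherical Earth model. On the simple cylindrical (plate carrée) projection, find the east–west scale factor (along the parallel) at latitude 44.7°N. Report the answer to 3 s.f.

1.41

In the plate carrée (x = Rλ, y = Rφ), meridians are true-scale (h = 1) and parallels are stretched by k = sec φ.
k = 1/cos 44.7° = 1/0.7108 = 1.407.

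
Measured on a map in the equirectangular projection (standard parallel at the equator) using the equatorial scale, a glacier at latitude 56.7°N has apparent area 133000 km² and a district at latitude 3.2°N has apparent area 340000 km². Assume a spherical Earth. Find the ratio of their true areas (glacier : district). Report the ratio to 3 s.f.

0.215

Plate carrée has h = 1 and k = sec φ, giving areal scale sec φ; true area = (apparent area) · cos φ.
True area of glacier: 133000 × cos(56.7°) = 133000 × 0.5490 = 73020 km².
True area of district: 340000 × cos(3.2°) = 340000 × 0.9984 = 339500 km².
Ratio = 73020 / 339500 ≈ 0.215.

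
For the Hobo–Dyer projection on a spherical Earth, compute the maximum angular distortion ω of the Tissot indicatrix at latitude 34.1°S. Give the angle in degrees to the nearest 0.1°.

The Hobo–Dyer projection is cylindrical equal-area with φ₀ = 37.5°. A cylindrical equal-area projection with standard parallel φ₀ has meridian scale h = cos φ / cos φ₀ and parallel scale k = cos φ₀ / cos φ (so areas are preserved, h·k = 1).
At 34.1°: h = 1.044, k = 0.9581; principal scales a = 1.044, b = 0.9581.
sin(ω/2) = (a − b)/(a + b) = 0.08566/2.002 = 0.04279, so ω = 2 arcsin(0.04279) ≈ 4.9°.

4.9°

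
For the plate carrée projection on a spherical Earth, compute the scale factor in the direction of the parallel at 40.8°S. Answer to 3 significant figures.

In the plate carrée (x = Rλ, y = Rφ), meridians are true-scale (h = 1) and parallels are stretched by k = sec φ.
k = 1/cos 40.8° = 1/0.7570 = 1.321.

1.32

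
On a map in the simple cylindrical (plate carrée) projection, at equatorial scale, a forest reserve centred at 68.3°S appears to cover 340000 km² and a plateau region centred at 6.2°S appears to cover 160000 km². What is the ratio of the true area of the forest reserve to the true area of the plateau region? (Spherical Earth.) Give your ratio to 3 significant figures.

0.790

On the plate carrée, areal scale = h·k = 1 × sec φ, so true area = apparent × cos φ.
True area of forest reserve: 340000 × cos(68.3°) = 340000 × 0.3697 = 125700 km².
True area of plateau region: 160000 × cos(6.2°) = 160000 × 0.9942 = 159100 km².
Ratio = 125700 / 159100 ≈ 0.790.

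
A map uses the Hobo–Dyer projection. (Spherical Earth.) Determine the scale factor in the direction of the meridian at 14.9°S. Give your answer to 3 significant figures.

Hobo–Dyer is a cylindrical equal-area projection with standard parallels at ±37.5°. For cylindrical equal-area with standard parallel φ₀, h = cos φ / cos φ₀ and k = cos φ₀ / cos φ, so h·k = 1.
h = cos 14.9° / cos 37.5° = 0.9664/0.7934 = 1.218.

1.22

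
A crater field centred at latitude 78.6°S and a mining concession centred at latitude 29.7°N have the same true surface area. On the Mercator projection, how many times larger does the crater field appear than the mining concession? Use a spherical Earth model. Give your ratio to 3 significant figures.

Mercator is conformal with k = sec φ, so areal scale = k² = sec²φ.
At 78.6°: sec²(78.6°) = 1/0.1977² = 25.60.
At 29.7°: sec²(29.7°) = 1/0.8686² = 1.325.
Ratio = 25.60/1.325 = cos²(29.7°)/cos²(78.6°) ≈ 19.3.

19.3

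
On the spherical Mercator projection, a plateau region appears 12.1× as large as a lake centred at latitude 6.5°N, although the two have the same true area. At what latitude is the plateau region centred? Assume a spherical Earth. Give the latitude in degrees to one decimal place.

73.4°

On Mercator, (apparent₁)/(apparent₂) = sec²φ₁ / sec²φ₂ when true areas are equal.
cos²φ₂ / cos²φ₁ = 12.1  ⇒  cos φ₁ = cos 6.5° / √12.1 = 0.9936/3.479 = 0.2856.
φ₁ = arccos(0.2856) ≈ 73.4°.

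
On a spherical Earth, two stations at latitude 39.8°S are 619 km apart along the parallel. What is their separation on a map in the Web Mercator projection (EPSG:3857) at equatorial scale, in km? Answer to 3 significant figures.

For Mercator, h = k = sec φ (a conformal cylindrical projection has a single point scale, 1/cos φ).
Along the parallel, k = sec 39.8° = 1/0.7683 = 1.302.
Map distance = 619 × 1.302 ≈ 806 km.

806 km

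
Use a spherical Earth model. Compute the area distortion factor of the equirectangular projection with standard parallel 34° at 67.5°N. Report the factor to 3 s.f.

2.17

In the equirectangular projection with standard parallel φ₀ = 34° (x = Rλ cos φ₀, y = Rφ), meridians are true-scale (h = 1) and the parallel scale is k = cos φ₀ / cos φ.
Areal scale = h·k = 1 × cos φ₀ / cos φ; at 67.5°, h = 1.000, k = 2.166, so h·k = 2.166.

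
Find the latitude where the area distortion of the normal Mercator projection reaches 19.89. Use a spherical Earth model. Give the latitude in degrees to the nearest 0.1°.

77.0°

Mercator areal scale is sec²φ.
sec²φ = 19.89  ⇒  cos²φ = 0.05028  ⇒  cos φ = 0.2242.
φ = arccos(0.2242) ≈ 77.0°.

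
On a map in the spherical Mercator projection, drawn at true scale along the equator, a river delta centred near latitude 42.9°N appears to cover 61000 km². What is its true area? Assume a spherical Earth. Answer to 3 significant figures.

For Mercator, h = k = sec φ (a conformal cylindrical projection has a single point scale, 1/cos φ).
Areal scale = k² = sec²φ = 1/cos²(42.9°) = 1/0.7325² = 1.864.
True area = apparent / (areal scale) = 61000 / 1.864 ≈ 32700 km².

32700 km²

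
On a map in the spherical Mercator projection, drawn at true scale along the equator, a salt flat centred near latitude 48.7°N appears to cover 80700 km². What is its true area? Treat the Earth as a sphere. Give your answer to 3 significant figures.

35200 km²

The Mercator projection is conformal; its linear scale factor is the same in every direction and equals sec φ = 1/cos φ.
Areal scale = k² = sec²φ = 1/cos²(48.7°) = 1/0.6600² = 2.296.
True area = apparent / (areal scale) = 80700 / 2.296 ≈ 35200 km².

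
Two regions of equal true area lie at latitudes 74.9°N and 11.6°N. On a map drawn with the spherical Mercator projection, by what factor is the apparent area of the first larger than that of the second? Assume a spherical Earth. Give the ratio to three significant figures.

Mercator areal scale is sec²φ.
At 74.9°: sec²(74.9°) = 1/0.2605² = 14.74.
At 11.6°: sec²(11.6°) = 1/0.9796² = 1.042.
Ratio = 14.74/1.042 = cos²(11.6°)/cos²(74.9°) ≈ 14.1.

14.1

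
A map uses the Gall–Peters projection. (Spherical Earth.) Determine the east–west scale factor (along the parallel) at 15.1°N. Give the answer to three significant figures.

0.732

Gall–Peters is a cylindrical equal-area projection with standard parallels at ±45°. For cylindrical equal-area with standard parallel φ₀, h = cos φ / cos φ₀ and k = cos φ₀ / cos φ, so h·k = 1.
k = cos 45° / cos 15.1° = 0.7071/0.9655 = 0.7324.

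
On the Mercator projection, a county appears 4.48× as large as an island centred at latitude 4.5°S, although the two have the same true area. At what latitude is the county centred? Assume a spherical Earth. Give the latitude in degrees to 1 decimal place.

61.9°

For equal true areas on Mercator, apparent areas scale as sec²φ, so the ratio is cos²φ₂ / cos²φ₁.
cos²φ₂ / cos²φ₁ = 4.48  ⇒  cos φ₁ = cos 4.5° / √4.48 = 0.9969/2.117 = 0.4710.
φ₁ = arccos(0.4710) ≈ 61.9°.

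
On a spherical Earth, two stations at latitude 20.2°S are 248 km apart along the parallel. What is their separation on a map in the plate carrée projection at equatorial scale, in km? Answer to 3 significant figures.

264 km

Plate carrée maps x = Rλ, y = Rφ. The meridian scale is h = 1 and the parallel scale is k = 1/cos φ = sec φ.
Along the parallel, k = sec 20.2° = 1/0.9385 = 1.066.
Map distance = 248 × 1.066 ≈ 264 km.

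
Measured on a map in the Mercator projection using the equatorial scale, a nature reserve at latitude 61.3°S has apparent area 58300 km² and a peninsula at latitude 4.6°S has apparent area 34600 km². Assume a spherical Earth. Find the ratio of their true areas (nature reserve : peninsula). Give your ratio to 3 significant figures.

Mercator's areal exaggeration is sec²φ; hence true area = (apparent area) · cos²φ.
True area of nature reserve: 58300 × cos²(61.3°) = 58300 × 0.2306 = 13440 km².
True area of peninsula: 34600 × cos²(4.6°) = 34600 × 0.9936 = 34380 km².
Ratio = 13440 / 34380 ≈ 0.391.

0.391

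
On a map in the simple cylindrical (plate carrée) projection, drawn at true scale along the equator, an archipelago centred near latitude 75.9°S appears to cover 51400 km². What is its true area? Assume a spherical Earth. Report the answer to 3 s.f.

12500 km²

For the equirectangular projection with φ₀ = 0 (plate carrée), h = 1 along meridians and k = sec φ along parallels.
Areal scale = h·k = 1 × sec φ; at 75.9°, h = 1.000, k = 4.105, so h·k = 4.105.
True area = apparent / (areal scale) = 51400 / 4.105 ≈ 12500 km².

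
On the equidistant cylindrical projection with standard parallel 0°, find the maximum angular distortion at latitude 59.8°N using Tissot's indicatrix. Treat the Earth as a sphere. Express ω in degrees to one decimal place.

38.6°

In the plate carrée (x = Rλ, y = Rφ), meridians are true-scale (h = 1) and parallels are stretched by k = sec φ.
At 59.8°: h = 1.000, k = 1.988; principal scales a = 1.988, b = 1.000.
sin(ω/2) = (a − b)/(a + b) = 0.9880/2.988 = 0.3307, so ω = 2 arcsin(0.3307) ≈ 38.6°.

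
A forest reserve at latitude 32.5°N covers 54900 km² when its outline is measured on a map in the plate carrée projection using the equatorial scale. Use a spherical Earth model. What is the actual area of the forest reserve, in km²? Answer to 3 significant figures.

46300 km²

In the plate carrée (x = Rλ, y = Rφ), meridians are true-scale (h = 1) and parallels are stretched by k = sec φ.
Areal scale = h·k = 1 × sec φ; at 32.5°, h = 1.000, k = 1.186, so h·k = 1.186.
True area = apparent / (areal scale) = 54900 / 1.186 ≈ 46300 km².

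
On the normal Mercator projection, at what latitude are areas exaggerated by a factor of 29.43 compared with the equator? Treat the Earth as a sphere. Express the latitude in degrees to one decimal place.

Mercator areal scale is sec²φ.
sec²φ = 29.43  ⇒  cos²φ = 0.03398  ⇒  cos φ = 0.1843.
φ = arccos(0.1843) ≈ 79.4°.

79.4°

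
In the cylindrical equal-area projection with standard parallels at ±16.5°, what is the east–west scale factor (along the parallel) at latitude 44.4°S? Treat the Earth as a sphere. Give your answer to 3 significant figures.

A cylindrical equal-area projection with standard parallel φ₀ has meridian scale h = cos φ / cos φ₀ and parallel scale k = cos φ₀ / cos φ (so areas are preserved, h·k = 1).
k = cos 16.5° / cos 44.4° = 0.9588/0.7145 = 1.342.

1.34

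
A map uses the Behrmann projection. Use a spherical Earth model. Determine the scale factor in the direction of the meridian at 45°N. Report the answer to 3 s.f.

0.816

The Behrmann projection is cylindrical equal-area with φ₀ = 30°. For cylindrical equal-area with standard parallel φ₀, h = cos φ / cos φ₀ and k = cos φ₀ / cos φ, so h·k = 1.
h = cos 45° / cos 30° = 0.7071/0.8660 = 0.8165.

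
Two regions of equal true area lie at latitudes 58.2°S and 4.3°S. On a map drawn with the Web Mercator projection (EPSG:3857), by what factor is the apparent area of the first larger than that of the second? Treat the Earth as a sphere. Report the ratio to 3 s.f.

Mercator is conformal with k = sec φ, so areal scale = k² = sec²φ.
At 58.2°: sec²(58.2°) = 1/0.5270² = 3.601.
At 4.3°: sec²(4.3°) = 1/0.9972² = 1.006.
Ratio = 3.601/1.006 = cos²(4.3°)/cos²(58.2°) ≈ 3.58.

3.58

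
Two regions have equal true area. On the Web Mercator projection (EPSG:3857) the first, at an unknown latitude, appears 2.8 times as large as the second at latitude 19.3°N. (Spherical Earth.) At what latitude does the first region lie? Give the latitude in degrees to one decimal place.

55.7°

For equal true areas on Mercator, apparent areas scale as sec²φ, so the ratio is cos²φ₂ / cos²φ₁.
cos²φ₂ / cos²φ₁ = 2.8  ⇒  cos φ₁ = cos 19.3° / √2.8 = 0.9438/1.673 = 0.5640.
φ₁ = arccos(0.5640) ≈ 55.7°.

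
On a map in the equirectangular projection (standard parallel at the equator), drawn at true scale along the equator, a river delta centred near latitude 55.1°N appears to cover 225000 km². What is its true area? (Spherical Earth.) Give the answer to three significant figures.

For the equirectangular projection with φ₀ = 0 (plate carrée), h = 1 along meridians and k = sec φ along parallels.
Areal scale = h·k = 1 × sec φ; at 55.1°, h = 1.000, k = 1.748, so h·k = 1.748.
True area = apparent / (areal scale) = 225000 / 1.748 ≈ 129000 km².

129000 km²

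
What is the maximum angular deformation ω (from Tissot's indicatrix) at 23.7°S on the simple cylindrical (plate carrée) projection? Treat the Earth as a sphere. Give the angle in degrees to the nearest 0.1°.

5.0°

For the equirectangular projection with φ₀ = 0 (plate carrée), h = 1 along meridians and k = sec φ along parallels.
At 23.7°: h = 1.000, k = 1.092; principal scales a = 1.092, b = 1.000.
sin(ω/2) = (a − b)/(a + b) = 0.09211/2.092 = 0.04403, so ω = 2 arcsin(0.04403) ≈ 5.0°.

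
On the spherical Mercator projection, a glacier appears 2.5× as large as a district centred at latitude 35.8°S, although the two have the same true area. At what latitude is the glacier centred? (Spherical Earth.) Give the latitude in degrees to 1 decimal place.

59.1°

Mercator areal scale is sec²φ, so apparent-area ratio = sec²φ₁ / sec²φ₂ = cos²φ₂ / cos²φ₁.
cos²φ₂ / cos²φ₁ = 2.5  ⇒  cos φ₁ = cos 35.8° / √2.5 = 0.8111/1.581 = 0.5130.
φ₁ = arccos(0.5130) ≈ 59.1°.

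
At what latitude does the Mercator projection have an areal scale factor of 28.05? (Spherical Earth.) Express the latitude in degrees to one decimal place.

79.1°

Mercator areal scale is sec²φ.
sec²φ = 28.05  ⇒  cos²φ = 0.03565  ⇒  cos φ = 0.1888.
φ = arccos(0.1888) ≈ 79.1°.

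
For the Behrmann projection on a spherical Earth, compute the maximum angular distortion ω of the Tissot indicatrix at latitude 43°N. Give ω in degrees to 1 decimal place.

19.3°

The Behrmann projection is cylindrical equal-area with φ₀ = 30°. A cylindrical equal-area projection with standard parallel φ₀ has meridian scale h = cos φ / cos φ₀ and parallel scale k = cos φ₀ / cos φ (so areas are preserved, h·k = 1).
At 43°: h = 0.8445, k = 1.184; principal scales a = 1.184, b = 0.8445.
sin(ω/2) = (a − b)/(a + b) = 0.3396/2.029 = 0.1674, so ω = 2 arcsin(0.1674) ≈ 19.3°.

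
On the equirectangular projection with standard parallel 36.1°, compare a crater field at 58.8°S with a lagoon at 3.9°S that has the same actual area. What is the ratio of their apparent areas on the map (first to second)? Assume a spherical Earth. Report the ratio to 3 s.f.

The equidistant cylindrical projection with φ₀ = 36.1° has h = 1 (meridians true) and k = cos φ₀ / cos φ along parallels.
Areal scale at 58.8°: h·k = 1.000 × 1.560 = 1.560.
Areal scale at 3.9°: h·k = 1.000 × 0.8099 = 0.8099.
Ratio = 1.560/0.8099 ≈ 1.93.

1.93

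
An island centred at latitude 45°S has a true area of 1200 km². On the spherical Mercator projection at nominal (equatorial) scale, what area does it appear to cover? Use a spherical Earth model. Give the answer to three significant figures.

2400 km²

Mercator is conformal, so the point scale is isotropic: h = k = sec φ = 1/cos φ.
Areal scale = k² = sec²φ = 1/cos²(45°) = 1/0.7071² = 2.000.
Apparent area = 1200 × 2.000 ≈ 2400 km².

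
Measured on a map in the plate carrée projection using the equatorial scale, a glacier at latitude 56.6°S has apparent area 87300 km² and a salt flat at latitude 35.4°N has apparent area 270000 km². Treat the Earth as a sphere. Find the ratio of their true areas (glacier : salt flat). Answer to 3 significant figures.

Plate carrée has h = 1 and k = sec φ, giving areal scale sec φ; true area = (apparent area) · cos φ.
True area of glacier: 87300 × cos(56.6°) = 87300 × 0.5505 = 48060 km².
True area of salt flat: 270000 × cos(35.4°) = 270000 × 0.8151 = 220100 km².
Ratio = 48060 / 220100 ≈ 0.218.

0.218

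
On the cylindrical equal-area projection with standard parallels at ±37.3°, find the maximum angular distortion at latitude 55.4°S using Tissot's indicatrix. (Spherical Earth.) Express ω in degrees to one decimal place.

For cylindrical equal-area with standard parallel φ₀, h = cos φ / cos φ₀ and k = cos φ₀ / cos φ, so h·k = 1.
At 55.4°: h = 0.7138, k = 1.401; principal scales a = 1.401, b = 0.7138.
sin(ω/2) = (a − b)/(a + b) = 0.6870/2.115 = 0.3249, so ω = 2 arcsin(0.3249) ≈ 37.9°.

37.9°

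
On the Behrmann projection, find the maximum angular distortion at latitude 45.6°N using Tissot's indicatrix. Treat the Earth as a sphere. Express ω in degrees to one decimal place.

Behrmann is a cylindrical equal-area projection with standard parallels at ±30°. Cylindrical equal-area (φ₀ = 30°): h = cos φ / cos 30° along meridians, k = cos 30° / cos φ along parallels; h·k = 1.
At 45.6°: h = 0.8079, k = 1.238; principal scales a = 1.238, b = 0.8079.
sin(ω/2) = (a − b)/(a + b) = 0.4299/2.046 = 0.2101, so ω = 2 arcsin(0.2101) ≈ 24.3°.

24.3°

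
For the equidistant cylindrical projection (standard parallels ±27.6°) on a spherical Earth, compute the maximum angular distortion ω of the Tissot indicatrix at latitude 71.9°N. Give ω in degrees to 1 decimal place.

57.5°

With standard parallel φ₀ = 27.6°, the equirectangular projection gives x = Rλ cos φ₀, y = Rφ, so h = 1 and k = cos 27.6° / cos φ.
At 71.9°: h = 1.000, k = 2.852; principal scales a = 2.852, b = 1.000.
sin(ω/2) = (a − b)/(a + b) = 1.852/3.852 = 0.4809, so ω = 2 arcsin(0.4809) ≈ 57.5°.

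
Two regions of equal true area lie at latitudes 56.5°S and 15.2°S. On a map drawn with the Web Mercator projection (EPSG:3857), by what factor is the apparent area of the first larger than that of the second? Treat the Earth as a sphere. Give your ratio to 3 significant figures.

Mercator areal scale is sec²φ.
At 56.5°: sec²(56.5°) = 1/0.5519² = 3.283.
At 15.2°: sec²(15.2°) = 1/0.9650² = 1.074.
Ratio = 3.283/1.074 = cos²(15.2°)/cos²(56.5°) ≈ 3.06.

3.06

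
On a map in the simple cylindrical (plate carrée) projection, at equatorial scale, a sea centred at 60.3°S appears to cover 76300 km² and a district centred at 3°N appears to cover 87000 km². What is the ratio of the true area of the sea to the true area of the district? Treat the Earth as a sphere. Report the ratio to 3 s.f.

0.435

Plate carrée has h = 1 and k = sec φ, giving areal scale sec φ; true area = (apparent area) · cos φ.
True area of sea: 76300 × cos(60.3°) = 76300 × 0.4955 = 37800 km².
True area of district: 87000 × cos(3°) = 87000 × 0.9986 = 86880 km².
Ratio = 37800 / 86880 ≈ 0.435.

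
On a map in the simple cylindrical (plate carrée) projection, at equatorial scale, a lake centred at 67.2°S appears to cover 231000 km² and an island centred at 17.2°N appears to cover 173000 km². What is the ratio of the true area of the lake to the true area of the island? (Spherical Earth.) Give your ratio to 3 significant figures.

0.542

On the plate carrée, areal scale = h·k = 1 × sec φ, so true area = apparent × cos φ.
True area of lake: 231000 × cos(67.2°) = 231000 × 0.3875 = 89520 km².
True area of island: 173000 × cos(17.2°) = 173000 × 0.9553 = 165300 km².
Ratio = 89520 / 165300 ≈ 0.542.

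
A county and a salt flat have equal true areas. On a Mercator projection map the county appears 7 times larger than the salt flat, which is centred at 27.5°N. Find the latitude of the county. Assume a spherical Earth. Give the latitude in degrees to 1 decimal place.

70.4°

On Mercator, (apparent₁)/(apparent₂) = sec²φ₁ / sec²φ₂ when true areas are equal.
cos²φ₂ / cos²φ₁ = 7  ⇒  cos φ₁ = cos 27.5° / √7 = 0.8870/2.646 = 0.3353.
φ₁ = arccos(0.3353) ≈ 70.4°.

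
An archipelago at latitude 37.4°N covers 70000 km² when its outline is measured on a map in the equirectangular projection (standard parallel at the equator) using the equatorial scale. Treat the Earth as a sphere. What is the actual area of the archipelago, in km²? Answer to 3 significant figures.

For the equirectangular projection with φ₀ = 0 (plate carrée), h = 1 along meridians and k = sec φ along parallels.
Areal scale = h·k = 1 × sec φ; at 37.4°, h = 1.000, k = 1.259, so h·k = 1.259.
True area = apparent / (areal scale) = 70000 / 1.259 ≈ 55600 km².

55600 km²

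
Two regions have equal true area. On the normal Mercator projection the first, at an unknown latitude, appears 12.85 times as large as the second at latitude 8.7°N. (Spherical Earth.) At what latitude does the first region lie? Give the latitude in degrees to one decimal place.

Mercator areal scale is sec²φ, so apparent-area ratio = sec²φ₁ / sec²φ₂ = cos²φ₂ / cos²φ₁.
cos²φ₂ / cos²φ₁ = 12.85  ⇒  cos φ₁ = cos 8.7° / √12.85 = 0.9885/3.585 = 0.2758.
φ₁ = arccos(0.2758) ≈ 74.0°.

74.0°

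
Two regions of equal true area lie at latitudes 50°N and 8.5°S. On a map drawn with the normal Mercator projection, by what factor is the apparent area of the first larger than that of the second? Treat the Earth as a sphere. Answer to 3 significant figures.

2.37

Mercator is conformal with k = sec φ, so areal scale = k² = sec²φ.
At 50°: sec²(50°) = 1/0.6428² = 2.420.
At 8.5°: sec²(8.5°) = 1/0.9890² = 1.022.
Ratio = 2.420/1.022 = cos²(8.5°)/cos²(50°) ≈ 2.37.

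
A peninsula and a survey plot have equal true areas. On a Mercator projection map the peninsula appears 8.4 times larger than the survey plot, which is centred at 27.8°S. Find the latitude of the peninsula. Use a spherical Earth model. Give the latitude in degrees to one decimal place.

72.2°

On Mercator, (apparent₁)/(apparent₂) = sec²φ₁ / sec²φ₂ when true areas are equal.
cos²φ₂ / cos²φ₁ = 8.4  ⇒  cos φ₁ = cos 27.8° / √8.4 = 0.8846/2.898 = 0.3052.
φ₁ = arccos(0.3052) ≈ 72.2°.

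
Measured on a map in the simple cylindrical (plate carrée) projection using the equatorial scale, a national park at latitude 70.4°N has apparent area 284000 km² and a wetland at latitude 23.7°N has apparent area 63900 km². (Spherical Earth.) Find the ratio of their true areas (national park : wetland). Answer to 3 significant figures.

1.63

On the plate carrée, areal scale = h·k = 1 × sec φ, so true area = apparent × cos φ.
True area of national park: 284000 × cos(70.4°) = 284000 × 0.3355 = 95270 km².
True area of wetland: 63900 × cos(23.7°) = 63900 × 0.9157 = 58510 km².
Ratio = 95270 / 58510 ≈ 1.63.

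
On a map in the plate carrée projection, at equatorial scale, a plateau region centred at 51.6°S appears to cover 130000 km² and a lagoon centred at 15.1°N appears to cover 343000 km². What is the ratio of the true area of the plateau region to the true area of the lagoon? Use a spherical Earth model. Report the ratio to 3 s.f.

On the plate carrée, areal scale = h·k = 1 × sec φ, so true area = apparent × cos φ.
True area of plateau region: 130000 × cos(51.6°) = 130000 × 0.6211 = 80750 km².
True area of lagoon: 343000 × cos(15.1°) = 343000 × 0.9655 = 331200 km².
Ratio = 80750 / 331200 ≈ 0.244.

0.244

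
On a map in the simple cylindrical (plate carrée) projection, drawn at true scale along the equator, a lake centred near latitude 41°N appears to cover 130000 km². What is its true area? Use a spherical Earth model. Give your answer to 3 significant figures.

Plate carrée maps x = Rλ, y = Rφ. The meridian scale is h = 1 and the parallel scale is k = 1/cos φ = sec φ.
Areal scale = h·k = 1 × sec φ; at 41°, h = 1.000, k = 1.325, so h·k = 1.325.
True area = apparent / (areal scale) = 130000 / 1.325 ≈ 98100 km².

98100 km²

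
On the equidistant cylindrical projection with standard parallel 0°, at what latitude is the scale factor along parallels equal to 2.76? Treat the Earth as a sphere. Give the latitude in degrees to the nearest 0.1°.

Plate carrée: h = 1, k = sec φ along parallels.
sec φ = 2.76  ⇒  cos φ = 0.3623  ⇒  φ ≈ 68.8°.

68.8°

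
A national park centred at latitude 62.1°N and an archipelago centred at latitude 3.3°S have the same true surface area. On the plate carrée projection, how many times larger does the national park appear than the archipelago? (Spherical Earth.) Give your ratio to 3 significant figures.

2.13

Plate carrée maps x = Rλ, y = Rφ. The meridian scale is h = 1 and the parallel scale is k = 1/cos φ = sec φ.
Areal scale at 62.1°: h·k = 1.000 × 2.137 = 2.137.
Areal scale at 3.3°: h·k = 1.000 × 1.002 = 1.002.
Ratio = 2.137/1.002 ≈ 2.13.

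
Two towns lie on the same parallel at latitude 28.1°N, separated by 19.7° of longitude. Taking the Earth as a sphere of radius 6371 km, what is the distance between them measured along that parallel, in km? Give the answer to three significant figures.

Arc length along a parallel = R cos φ · Δλ (with Δλ in radians).
= 6371 × cos 28.1° × (19.7° × π/180) = 6371 × 0.8821 × 0.3438 ≈ 1930 km.

1930 km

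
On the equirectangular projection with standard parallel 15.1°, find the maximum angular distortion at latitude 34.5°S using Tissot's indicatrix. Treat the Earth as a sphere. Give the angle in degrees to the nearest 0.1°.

9.1°

With standard parallel φ₀ = 15.1°, the equirectangular projection gives x = Rλ cos φ₀, y = Rφ, so h = 1 and k = cos 15.1° / cos φ.
At 34.5°: h = 1.000, k = 1.172; principal scales a = 1.172, b = 1.000.
sin(ω/2) = (a − b)/(a + b) = 0.1715/2.172 = 0.07898, so ω = 2 arcsin(0.07898) ≈ 9.1°.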